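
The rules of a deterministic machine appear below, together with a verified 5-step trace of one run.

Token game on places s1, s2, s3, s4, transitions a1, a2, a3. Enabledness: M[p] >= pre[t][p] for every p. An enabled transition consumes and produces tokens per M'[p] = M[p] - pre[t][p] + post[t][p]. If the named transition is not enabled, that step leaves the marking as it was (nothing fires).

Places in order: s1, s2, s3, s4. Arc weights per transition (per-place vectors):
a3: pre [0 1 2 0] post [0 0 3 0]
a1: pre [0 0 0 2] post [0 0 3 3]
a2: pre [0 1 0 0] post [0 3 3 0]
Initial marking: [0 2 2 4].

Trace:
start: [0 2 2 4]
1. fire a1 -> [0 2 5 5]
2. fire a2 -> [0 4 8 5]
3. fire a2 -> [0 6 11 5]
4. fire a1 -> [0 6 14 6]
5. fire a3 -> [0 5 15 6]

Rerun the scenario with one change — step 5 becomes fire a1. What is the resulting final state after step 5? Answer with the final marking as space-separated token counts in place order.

0 6 17 7

(re-executing from step 5 with the substitution; state before step 5: [0 6 14 6])
5. fire a1 -> [0 6 17 7]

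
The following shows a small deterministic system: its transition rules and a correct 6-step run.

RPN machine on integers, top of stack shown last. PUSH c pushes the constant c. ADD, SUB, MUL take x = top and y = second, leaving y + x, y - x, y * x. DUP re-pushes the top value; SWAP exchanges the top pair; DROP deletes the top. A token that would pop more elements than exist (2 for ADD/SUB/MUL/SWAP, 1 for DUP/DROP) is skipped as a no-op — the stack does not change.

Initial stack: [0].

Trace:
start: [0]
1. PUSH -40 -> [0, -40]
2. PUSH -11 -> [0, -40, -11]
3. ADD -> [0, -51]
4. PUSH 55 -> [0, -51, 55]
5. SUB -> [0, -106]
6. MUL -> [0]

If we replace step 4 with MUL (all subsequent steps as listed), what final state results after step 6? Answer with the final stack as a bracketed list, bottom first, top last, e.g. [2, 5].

(re-executing from step 4 with the substitution; state before step 4: [0, -51])
4. MUL -> [0]
5. SUB -> [0]
6. MUL -> [0]

[0]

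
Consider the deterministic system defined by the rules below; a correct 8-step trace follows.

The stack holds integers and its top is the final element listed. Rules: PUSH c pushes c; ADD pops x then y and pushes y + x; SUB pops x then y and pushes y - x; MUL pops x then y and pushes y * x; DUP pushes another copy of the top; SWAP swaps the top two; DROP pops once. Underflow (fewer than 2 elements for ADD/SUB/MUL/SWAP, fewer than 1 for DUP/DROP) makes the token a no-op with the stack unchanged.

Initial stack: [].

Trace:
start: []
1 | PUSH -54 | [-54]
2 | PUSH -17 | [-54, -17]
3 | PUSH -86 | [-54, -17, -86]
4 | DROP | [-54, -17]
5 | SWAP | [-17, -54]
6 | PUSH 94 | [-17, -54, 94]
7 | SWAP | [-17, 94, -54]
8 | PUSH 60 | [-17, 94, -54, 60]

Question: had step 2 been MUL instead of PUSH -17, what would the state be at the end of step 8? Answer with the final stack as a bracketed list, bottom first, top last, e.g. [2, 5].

(re-executing from step 2 with the substitution; state before step 2: [-54])
2 | MUL | [-54]
3 | PUSH -86 | [-54, -86]
4 | DROP | [-54]
5 | SWAP | [-54]
6 | PUSH 94 | [-54, 94]
7 | SWAP | [94, -54]
8 | PUSH 60 | [94, -54, 60]

[94, -54, 60]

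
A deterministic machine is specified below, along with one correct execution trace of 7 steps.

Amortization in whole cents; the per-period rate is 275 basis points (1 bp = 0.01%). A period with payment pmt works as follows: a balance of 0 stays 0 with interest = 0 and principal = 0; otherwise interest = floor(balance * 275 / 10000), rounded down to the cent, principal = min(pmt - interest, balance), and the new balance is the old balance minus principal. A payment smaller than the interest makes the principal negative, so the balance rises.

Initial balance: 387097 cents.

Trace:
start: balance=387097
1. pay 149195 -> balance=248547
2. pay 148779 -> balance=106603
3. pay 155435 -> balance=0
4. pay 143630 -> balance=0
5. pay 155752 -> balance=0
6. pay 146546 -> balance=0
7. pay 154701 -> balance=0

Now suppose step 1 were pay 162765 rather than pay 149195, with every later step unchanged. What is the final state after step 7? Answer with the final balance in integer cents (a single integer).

(re-executing from step 1 with the substitution; state before step 1: balance=387097)
1. pay 162765 -> balance=234977
2. pay 148779 -> balance=92659
3. pay 155435 -> balance=0
4. pay 143630 -> balance=0
5. pay 155752 -> balance=0
6. pay 146546 -> balance=0
7. pay 154701 -> balance=0

0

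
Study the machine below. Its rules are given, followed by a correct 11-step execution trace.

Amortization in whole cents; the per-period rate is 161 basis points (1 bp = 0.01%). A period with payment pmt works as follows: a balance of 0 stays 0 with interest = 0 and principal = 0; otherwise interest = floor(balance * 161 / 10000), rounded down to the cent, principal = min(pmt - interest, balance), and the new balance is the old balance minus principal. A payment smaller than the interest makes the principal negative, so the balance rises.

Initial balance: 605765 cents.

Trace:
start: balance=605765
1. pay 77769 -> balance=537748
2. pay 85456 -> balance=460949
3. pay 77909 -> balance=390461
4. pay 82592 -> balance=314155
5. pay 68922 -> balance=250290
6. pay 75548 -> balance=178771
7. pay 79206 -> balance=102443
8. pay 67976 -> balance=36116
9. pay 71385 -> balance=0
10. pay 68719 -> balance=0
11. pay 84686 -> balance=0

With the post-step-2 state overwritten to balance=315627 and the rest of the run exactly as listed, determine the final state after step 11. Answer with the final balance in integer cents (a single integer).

state after step 2 := balance=315627
3. pay 77909 -> balance=242799
4. pay 82592 -> balance=164116
5. pay 68922 -> balance=97836
6. pay 75548 -> balance=23863
7. pay 79206 -> balance=0
8. pay 67976 -> balance=0
9. pay 71385 -> balance=0
10. pay 68719 -> balance=0
11. pay 84686 -> balance=0

0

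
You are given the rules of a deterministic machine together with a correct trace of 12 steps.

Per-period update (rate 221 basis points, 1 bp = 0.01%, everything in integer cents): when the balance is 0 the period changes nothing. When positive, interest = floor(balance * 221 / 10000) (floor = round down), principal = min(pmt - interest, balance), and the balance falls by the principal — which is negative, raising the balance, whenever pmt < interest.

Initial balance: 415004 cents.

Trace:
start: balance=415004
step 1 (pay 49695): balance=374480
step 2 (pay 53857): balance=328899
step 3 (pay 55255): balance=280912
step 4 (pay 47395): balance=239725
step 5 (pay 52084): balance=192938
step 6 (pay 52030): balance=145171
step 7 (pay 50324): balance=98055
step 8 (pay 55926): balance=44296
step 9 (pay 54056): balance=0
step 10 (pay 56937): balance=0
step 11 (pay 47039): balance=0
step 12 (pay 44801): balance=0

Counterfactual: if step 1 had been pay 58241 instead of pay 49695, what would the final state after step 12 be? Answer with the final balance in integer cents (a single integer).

0

(re-executing from step 1 with the substitution; state before step 1: balance=415004)
step 1 (pay 58241): balance=365934
step 2 (pay 53857): balance=320164
step 3 (pay 55255): balance=271984
step 4 (pay 47395): balance=230599
step 5 (pay 52084): balance=183611
step 6 (pay 52030): balance=135638
step 7 (pay 50324): balance=88311
step 8 (pay 55926): balance=34336
step 9 (pay 54056): balance=0
step 10 (pay 56937): balance=0
step 11 (pay 47039): balance=0
step 12 (pay 44801): balance=0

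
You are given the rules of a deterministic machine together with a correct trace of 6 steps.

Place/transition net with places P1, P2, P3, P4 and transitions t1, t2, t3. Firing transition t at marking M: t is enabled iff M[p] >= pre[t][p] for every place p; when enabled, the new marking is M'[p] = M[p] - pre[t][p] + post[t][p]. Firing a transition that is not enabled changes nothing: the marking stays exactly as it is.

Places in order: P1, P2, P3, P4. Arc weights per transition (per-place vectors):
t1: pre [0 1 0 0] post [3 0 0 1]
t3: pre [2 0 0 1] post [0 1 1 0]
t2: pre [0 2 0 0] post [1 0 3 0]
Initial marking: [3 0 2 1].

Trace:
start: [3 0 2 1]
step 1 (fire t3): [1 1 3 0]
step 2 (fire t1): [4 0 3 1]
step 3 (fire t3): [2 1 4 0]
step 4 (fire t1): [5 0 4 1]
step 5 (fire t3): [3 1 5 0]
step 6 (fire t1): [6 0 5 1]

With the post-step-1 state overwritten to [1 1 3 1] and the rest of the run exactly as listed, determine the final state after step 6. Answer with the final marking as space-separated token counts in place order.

6 0 5 2

state after step 1 := [1 1 3 1]
step 2 (fire t1): [4 0 3 2]
step 3 (fire t3): [2 1 4 1]
step 4 (fire t1): [5 0 4 2]
step 5 (fire t3): [3 1 5 1]
step 6 (fire t1): [6 0 5 2]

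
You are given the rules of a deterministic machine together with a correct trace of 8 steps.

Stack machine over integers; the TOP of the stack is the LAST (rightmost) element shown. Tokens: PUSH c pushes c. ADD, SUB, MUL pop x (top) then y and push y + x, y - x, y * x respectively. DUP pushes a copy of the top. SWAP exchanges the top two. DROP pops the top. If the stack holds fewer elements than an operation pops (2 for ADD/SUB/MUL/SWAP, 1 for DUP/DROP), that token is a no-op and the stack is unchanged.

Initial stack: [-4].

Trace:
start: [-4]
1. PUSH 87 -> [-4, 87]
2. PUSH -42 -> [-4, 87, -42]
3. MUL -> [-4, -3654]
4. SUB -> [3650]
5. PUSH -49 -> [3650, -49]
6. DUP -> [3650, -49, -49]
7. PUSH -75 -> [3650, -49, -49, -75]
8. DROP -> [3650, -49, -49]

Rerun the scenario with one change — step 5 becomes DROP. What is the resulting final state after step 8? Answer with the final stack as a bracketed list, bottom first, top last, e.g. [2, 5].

[]

(re-executing from step 5 with the substitution; state before step 5: [3650])
5. DROP -> []
6. DUP -> []
7. PUSH -75 -> [-75]
8. DROP -> []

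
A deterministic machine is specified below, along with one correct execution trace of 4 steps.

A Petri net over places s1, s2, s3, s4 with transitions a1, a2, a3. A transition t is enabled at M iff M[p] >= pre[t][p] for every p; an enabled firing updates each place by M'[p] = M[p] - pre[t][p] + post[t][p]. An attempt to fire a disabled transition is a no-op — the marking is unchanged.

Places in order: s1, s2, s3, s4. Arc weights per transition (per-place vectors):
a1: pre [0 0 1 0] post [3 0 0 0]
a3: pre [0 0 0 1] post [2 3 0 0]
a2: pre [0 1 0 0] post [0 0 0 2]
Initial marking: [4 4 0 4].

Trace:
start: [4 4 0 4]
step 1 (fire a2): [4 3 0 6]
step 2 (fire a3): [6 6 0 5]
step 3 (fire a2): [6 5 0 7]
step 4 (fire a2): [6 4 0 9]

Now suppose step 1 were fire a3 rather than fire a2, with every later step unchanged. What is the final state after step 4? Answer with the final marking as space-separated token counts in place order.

(re-executing from step 1 with the substitution; state before step 1: [4 4 0 4])
step 1 (fire a3): [6 7 0 3]
step 2 (fire a3): [8 10 0 2]
step 3 (fire a2): [8 9 0 4]
step 4 (fire a2): [8 8 0 6]

8 8 0 6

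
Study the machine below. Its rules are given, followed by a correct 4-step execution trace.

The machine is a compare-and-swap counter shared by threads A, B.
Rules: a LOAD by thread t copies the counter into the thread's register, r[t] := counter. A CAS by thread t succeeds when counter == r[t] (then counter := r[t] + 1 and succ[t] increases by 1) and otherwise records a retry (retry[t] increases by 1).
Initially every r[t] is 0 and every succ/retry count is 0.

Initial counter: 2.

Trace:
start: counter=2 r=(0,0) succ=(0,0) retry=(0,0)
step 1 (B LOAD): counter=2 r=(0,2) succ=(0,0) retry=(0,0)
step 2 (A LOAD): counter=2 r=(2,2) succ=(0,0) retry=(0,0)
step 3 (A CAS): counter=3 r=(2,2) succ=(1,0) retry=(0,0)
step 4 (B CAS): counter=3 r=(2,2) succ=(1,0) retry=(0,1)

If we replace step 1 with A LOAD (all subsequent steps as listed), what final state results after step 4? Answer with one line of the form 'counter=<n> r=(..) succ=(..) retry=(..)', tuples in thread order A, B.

counter=3 r=(2,0) succ=(1,0) retry=(0,1)

(re-executing from step 1 with the substitution; state before step 1: counter=2 r=(0,0) succ=(0,0) retry=(0,0))
step 1 (A LOAD): counter=2 r=(2,0) succ=(0,0) retry=(0,0)
step 2 (A LOAD): counter=2 r=(2,0) succ=(0,0) retry=(0,0)
step 3 (A CAS): counter=3 r=(2,0) succ=(1,0) retry=(0,0)
step 4 (B CAS): counter=3 r=(2,0) succ=(1,0) retry=(0,1)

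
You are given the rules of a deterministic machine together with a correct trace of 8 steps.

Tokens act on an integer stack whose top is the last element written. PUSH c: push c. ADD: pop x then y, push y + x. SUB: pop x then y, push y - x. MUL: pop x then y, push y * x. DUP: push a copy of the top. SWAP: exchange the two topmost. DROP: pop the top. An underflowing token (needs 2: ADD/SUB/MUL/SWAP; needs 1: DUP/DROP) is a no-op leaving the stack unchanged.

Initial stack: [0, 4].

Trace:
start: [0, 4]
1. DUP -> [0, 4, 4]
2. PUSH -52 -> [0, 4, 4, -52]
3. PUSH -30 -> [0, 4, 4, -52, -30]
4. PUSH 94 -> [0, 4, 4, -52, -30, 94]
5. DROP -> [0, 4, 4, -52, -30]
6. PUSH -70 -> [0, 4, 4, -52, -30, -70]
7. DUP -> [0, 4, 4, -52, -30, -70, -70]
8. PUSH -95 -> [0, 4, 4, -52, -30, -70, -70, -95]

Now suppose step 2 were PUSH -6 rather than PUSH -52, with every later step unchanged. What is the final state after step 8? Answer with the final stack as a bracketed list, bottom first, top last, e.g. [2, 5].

(re-executing from step 2 with the substitution; state before step 2: [0, 4, 4])
2. PUSH -6 -> [0, 4, 4, -6]
3. PUSH -30 -> [0, 4, 4, -6, -30]
4. PUSH 94 -> [0, 4, 4, -6, -30, 94]
5. DROP -> [0, 4, 4, -6, -30]
6. PUSH -70 -> [0, 4, 4, -6, -30, -70]
7. DUP -> [0, 4, 4, -6, -30, -70, -70]
8. PUSH -95 -> [0, 4, 4, -6, -30, -70, -70, -95]

[0, 4, 4, -6, -30, -70, -70, -95]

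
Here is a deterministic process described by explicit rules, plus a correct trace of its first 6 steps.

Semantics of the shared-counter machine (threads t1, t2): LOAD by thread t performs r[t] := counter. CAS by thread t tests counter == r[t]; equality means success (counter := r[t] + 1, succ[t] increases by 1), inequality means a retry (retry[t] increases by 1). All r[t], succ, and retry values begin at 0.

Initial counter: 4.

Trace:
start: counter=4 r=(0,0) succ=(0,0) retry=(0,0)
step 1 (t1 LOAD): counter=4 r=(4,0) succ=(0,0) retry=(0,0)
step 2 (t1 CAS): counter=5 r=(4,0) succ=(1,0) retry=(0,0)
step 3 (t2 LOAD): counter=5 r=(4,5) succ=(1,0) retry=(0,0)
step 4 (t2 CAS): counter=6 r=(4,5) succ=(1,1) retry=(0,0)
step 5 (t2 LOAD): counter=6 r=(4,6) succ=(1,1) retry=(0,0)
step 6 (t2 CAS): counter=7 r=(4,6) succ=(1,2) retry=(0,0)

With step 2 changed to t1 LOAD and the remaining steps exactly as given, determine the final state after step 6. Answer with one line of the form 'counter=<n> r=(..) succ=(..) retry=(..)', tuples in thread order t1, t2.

(re-executing from step 2 with the substitution; state before step 2: counter=4 r=(4,0) succ=(0,0) retry=(0,0))
step 2 (t1 LOAD): counter=4 r=(4,0) succ=(0,0) retry=(0,0)
step 3 (t2 LOAD): counter=4 r=(4,4) succ=(0,0) retry=(0,0)
step 4 (t2 CAS): counter=5 r=(4,4) succ=(0,1) retry=(0,0)
step 5 (t2 LOAD): counter=5 r=(4,5) succ=(0,1) retry=(0,0)
step 6 (t2 CAS): counter=6 r=(4,5) succ=(0,2) retry=(0,0)

counter=6 r=(4,5) succ=(0,2) retry=(0,0)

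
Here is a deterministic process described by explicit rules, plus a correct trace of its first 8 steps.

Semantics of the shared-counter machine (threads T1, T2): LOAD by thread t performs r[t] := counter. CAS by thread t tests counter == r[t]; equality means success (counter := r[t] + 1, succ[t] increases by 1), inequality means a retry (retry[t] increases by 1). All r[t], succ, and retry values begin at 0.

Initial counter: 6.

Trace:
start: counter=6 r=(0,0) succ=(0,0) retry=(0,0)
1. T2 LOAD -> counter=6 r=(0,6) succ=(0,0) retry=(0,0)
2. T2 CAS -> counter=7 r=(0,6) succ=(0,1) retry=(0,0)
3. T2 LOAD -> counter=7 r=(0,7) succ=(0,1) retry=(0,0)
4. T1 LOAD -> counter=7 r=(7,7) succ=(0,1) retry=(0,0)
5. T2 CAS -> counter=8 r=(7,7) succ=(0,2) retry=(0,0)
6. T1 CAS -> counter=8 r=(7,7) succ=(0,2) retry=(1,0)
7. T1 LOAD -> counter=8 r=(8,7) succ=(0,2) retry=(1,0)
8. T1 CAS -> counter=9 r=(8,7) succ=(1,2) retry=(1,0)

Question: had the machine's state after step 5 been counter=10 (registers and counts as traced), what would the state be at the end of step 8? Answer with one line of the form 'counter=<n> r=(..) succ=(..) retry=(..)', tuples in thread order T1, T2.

state after step 5 := counter=10 r=(7,7) succ=(0,2) retry=(0,0)
6. T1 CAS -> counter=10 r=(7,7) succ=(0,2) retry=(1,0)
7. T1 LOAD -> counter=10 r=(10,7) succ=(0,2) retry=(1,0)
8. T1 CAS -> counter=11 r=(10,7) succ=(1,2) retry=(1,0)

counter=11 r=(10,7) succ=(1,2) retry=(1,0)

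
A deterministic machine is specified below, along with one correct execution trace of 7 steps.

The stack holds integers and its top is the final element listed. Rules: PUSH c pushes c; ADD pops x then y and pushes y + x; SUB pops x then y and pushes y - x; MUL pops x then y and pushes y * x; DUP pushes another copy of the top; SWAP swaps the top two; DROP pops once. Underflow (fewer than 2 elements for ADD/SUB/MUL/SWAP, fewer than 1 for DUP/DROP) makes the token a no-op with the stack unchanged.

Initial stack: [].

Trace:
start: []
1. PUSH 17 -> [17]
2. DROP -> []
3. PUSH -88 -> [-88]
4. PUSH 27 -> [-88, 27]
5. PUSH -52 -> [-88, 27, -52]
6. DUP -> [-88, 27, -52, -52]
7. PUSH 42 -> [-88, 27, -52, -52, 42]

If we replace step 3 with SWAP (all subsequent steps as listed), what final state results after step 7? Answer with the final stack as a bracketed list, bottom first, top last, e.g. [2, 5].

(re-executing from step 3 with the substitution; state before step 3: [])
3. SWAP -> []
4. PUSH 27 -> [27]
5. PUSH -52 -> [27, -52]
6. DUP -> [27, -52, -52]
7. PUSH 42 -> [27, -52, -52, 42]

[27, -52, -52, 42]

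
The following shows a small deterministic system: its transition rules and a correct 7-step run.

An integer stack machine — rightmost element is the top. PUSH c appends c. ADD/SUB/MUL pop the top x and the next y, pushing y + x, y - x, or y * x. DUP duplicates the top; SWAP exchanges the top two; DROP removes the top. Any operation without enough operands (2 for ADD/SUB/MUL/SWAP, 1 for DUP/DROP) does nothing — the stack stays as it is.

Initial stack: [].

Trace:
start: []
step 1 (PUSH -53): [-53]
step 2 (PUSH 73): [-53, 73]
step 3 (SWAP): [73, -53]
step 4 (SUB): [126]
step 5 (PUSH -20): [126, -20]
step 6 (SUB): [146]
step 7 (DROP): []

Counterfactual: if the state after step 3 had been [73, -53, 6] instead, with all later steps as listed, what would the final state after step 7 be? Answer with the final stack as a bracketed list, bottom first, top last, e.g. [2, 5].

[73]

state after step 3 := [73, -53, 6]
step 4 (SUB): [73, -59]
step 5 (PUSH -20): [73, -59, -20]
step 6 (SUB): [73, -39]
step 7 (DROP): [73]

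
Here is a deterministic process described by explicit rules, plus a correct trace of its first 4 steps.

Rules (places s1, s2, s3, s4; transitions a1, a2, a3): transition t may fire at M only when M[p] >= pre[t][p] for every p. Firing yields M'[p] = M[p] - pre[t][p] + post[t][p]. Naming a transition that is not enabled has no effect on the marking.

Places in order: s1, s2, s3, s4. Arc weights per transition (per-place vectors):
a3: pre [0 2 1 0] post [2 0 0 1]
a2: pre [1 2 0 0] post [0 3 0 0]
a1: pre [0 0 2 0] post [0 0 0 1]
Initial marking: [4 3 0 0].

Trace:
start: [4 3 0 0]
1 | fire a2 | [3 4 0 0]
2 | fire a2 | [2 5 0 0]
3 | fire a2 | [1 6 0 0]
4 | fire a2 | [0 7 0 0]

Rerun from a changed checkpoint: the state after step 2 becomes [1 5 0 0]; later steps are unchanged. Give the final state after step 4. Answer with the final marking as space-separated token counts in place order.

state after step 2 := [1 5 0 0]
3 | fire a2 | [0 6 0 0]
4 | fire a2 | [0 6 0 0]

0 6 0 0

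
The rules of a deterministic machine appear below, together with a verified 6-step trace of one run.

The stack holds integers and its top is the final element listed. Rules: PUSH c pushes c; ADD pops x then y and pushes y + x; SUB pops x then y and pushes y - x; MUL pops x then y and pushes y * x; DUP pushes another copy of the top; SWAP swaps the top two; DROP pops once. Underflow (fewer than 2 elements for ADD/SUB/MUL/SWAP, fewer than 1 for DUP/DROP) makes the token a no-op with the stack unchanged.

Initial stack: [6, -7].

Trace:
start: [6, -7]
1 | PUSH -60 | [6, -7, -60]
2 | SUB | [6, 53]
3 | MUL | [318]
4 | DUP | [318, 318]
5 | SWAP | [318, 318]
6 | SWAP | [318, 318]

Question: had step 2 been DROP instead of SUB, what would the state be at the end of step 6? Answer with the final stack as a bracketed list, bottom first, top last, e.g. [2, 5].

(re-executing from step 2 with the substitution; state before step 2: [6, -7, -60])
2 | DROP | [6, -7]
3 | MUL | [-42]
4 | DUP | [-42, -42]
5 | SWAP | [-42, -42]
6 | SWAP | [-42, -42]

[-42, -42]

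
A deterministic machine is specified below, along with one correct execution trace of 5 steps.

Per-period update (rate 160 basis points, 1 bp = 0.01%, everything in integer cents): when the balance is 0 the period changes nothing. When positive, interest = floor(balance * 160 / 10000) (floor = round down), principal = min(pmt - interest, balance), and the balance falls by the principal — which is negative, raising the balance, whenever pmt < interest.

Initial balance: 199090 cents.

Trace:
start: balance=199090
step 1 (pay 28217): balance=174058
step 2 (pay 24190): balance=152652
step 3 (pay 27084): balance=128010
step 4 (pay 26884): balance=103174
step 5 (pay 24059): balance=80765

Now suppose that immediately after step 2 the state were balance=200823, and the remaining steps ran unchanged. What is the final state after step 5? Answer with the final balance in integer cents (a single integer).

131286

state after step 2 := balance=200823
step 3 (pay 27084): balance=176952
step 4 (pay 26884): balance=152899
step 5 (pay 24059): balance=131286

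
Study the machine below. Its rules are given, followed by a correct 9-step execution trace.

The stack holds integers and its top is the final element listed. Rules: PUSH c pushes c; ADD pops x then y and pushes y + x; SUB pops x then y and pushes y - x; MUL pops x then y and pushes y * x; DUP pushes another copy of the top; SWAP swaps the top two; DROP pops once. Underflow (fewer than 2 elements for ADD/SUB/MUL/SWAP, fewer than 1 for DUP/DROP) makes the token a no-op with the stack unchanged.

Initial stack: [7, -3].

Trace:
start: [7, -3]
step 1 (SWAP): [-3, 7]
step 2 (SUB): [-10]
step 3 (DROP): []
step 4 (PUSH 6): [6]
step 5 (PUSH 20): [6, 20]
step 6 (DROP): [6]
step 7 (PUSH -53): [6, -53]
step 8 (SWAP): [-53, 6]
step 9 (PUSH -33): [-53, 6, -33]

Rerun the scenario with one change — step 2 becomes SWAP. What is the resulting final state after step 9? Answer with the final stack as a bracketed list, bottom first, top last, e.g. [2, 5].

(re-executing from step 2 with the substitution; state before step 2: [-3, 7])
step 2 (SWAP): [7, -3]
step 3 (DROP): [7]
step 4 (PUSH 6): [7, 6]
step 5 (PUSH 20): [7, 6, 20]
step 6 (DROP): [7, 6]
step 7 (PUSH -53): [7, 6, -53]
step 8 (SWAP): [7, -53, 6]
step 9 (PUSH -33): [7, -53, 6, -33]

[7, -53, 6, -33]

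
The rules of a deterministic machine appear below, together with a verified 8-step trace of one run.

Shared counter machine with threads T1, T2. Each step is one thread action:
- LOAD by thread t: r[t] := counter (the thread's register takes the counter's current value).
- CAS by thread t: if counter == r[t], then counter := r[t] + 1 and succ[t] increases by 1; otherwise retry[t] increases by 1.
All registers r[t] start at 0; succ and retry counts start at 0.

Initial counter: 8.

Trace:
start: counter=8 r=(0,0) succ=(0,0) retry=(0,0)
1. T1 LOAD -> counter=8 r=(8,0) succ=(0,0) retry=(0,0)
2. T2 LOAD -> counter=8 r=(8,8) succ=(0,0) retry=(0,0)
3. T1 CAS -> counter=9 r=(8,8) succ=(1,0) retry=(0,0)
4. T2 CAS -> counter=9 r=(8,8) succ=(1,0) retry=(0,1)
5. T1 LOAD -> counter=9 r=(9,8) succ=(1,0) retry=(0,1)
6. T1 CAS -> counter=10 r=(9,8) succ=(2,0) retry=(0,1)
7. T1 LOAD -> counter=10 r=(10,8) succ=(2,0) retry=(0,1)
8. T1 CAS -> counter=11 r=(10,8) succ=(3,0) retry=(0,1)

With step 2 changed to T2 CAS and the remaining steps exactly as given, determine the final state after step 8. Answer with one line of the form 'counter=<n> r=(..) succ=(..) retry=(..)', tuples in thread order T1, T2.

counter=11 r=(10,0) succ=(3,0) retry=(0,2)

(re-executing from step 2 with the substitution; state before step 2: counter=8 r=(8,0) succ=(0,0) retry=(0,0))
2. T2 CAS -> counter=8 r=(8,0) succ=(0,0) retry=(0,1)
3. T1 CAS -> counter=9 r=(8,0) succ=(1,0) retry=(0,1)
4. T2 CAS -> counter=9 r=(8,0) succ=(1,0) retry=(0,2)
5. T1 LOAD -> counter=9 r=(9,0) succ=(1,0) retry=(0,2)
6. T1 CAS -> counter=10 r=(9,0) succ=(2,0) retry=(0,2)
7. T1 LOAD -> counter=10 r=(10,0) succ=(2,0) retry=(0,2)
8. T1 CAS -> counter=11 r=(10,0) succ=(3,0) retry=(0,2)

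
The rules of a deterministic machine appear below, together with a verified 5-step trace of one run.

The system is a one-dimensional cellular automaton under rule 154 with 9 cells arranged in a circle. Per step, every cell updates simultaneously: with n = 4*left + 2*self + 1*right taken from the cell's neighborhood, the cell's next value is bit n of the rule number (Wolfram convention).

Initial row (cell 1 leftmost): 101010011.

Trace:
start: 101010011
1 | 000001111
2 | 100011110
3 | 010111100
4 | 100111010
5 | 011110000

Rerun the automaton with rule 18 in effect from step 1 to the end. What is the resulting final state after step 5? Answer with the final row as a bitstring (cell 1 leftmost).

000100001

(re-executing steps 1..5 under rule 18; state before step 1: 101010011)
1 | 000001100
2 | 000010010
3 | 000101101
4 | 101000000
5 | 000100001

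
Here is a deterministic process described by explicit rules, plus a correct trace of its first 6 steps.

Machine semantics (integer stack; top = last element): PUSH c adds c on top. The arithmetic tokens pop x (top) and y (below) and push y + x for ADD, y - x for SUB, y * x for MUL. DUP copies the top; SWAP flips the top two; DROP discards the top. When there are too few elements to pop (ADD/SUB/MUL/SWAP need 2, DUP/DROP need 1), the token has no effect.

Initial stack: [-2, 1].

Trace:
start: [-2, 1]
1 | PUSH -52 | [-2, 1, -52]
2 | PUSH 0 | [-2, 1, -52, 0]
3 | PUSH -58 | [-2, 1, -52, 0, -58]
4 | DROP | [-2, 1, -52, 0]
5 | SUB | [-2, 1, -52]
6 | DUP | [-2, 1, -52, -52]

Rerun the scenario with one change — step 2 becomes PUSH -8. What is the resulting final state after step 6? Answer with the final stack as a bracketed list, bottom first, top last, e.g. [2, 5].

[-2, 1, -44, -44]

(re-executing from step 2 with the substitution; state before step 2: [-2, 1, -52])
2 | PUSH -8 | [-2, 1, -52, -8]
3 | PUSH -58 | [-2, 1, -52, -8, -58]
4 | DROP | [-2, 1, -52, -8]
5 | SUB | [-2, 1, -44]
6 | DUP | [-2, 1, -44, -44]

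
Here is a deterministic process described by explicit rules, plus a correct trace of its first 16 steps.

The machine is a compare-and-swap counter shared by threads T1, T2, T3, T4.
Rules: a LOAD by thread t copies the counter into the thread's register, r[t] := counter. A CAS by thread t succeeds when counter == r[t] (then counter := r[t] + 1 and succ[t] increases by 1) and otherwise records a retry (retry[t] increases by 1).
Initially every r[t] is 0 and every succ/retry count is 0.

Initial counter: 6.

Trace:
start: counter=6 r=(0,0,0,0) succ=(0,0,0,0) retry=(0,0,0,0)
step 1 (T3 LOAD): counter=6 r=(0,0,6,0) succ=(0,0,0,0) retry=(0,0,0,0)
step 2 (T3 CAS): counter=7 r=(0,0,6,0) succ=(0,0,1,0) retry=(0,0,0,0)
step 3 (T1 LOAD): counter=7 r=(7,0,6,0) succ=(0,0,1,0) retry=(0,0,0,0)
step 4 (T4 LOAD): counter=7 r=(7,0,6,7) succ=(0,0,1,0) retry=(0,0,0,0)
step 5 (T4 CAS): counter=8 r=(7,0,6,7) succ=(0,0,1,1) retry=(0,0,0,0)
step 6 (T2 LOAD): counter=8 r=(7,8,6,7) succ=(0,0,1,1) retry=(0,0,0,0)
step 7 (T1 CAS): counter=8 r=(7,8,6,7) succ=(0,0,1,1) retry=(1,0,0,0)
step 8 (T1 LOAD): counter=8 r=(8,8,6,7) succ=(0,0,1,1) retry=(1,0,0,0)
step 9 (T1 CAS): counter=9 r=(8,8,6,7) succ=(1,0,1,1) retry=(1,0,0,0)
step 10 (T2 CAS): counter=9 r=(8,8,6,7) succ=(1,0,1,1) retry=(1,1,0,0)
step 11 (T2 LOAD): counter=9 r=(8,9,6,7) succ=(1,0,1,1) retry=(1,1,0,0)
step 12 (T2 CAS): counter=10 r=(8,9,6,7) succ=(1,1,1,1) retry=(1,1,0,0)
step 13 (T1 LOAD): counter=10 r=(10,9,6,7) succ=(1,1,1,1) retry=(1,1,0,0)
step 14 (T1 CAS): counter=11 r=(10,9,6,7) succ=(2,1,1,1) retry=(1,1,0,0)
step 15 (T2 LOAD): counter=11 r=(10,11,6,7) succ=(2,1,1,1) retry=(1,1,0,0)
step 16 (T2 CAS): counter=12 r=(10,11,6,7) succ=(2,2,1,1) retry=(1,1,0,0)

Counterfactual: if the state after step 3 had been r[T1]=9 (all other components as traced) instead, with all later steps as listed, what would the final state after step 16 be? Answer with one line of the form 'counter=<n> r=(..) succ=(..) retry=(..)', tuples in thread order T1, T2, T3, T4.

state after step 3 := counter=7 r=(9,0,6,0) succ=(0,0,1,0) retry=(0,0,0,0)
step 4 (T4 LOAD): counter=7 r=(9,0,6,7) succ=(0,0,1,0) retry=(0,0,0,0)
step 5 (T4 CAS): counter=8 r=(9,0,6,7) succ=(0,0,1,1) retry=(0,0,0,0)
step 6 (T2 LOAD): counter=8 r=(9,8,6,7) succ=(0,0,1,1) retry=(0,0,0,0)
step 7 (T1 CAS): counter=8 r=(9,8,6,7) succ=(0,0,1,1) retry=(1,0,0,0)
step 8 (T1 LOAD): counter=8 r=(8,8,6,7) succ=(0,0,1,1) retry=(1,0,0,0)
step 9 (T1 CAS): counter=9 r=(8,8,6,7) succ=(1,0,1,1) retry=(1,0,0,0)
step 10 (T2 CAS): counter=9 r=(8,8,6,7) succ=(1,0,1,1) retry=(1,1,0,0)
step 11 (T2 LOAD): counter=9 r=(8,9,6,7) succ=(1,0,1,1) retry=(1,1,0,0)
step 12 (T2 CAS): counter=10 r=(8,9,6,7) succ=(1,1,1,1) retry=(1,1,0,0)
step 13 (T1 LOAD): counter=10 r=(10,9,6,7) succ=(1,1,1,1) retry=(1,1,0,0)
step 14 (T1 CAS): counter=11 r=(10,9,6,7) succ=(2,1,1,1) retry=(1,1,0,0)
step 15 (T2 LOAD): counter=11 r=(10,11,6,7) succ=(2,1,1,1) retry=(1,1,0,0)
step 16 (T2 CAS): counter=12 r=(10,11,6,7) succ=(2,2,1,1) retry=(1,1,0,0)

counter=12 r=(10,11,6,7) succ=(2,2,1,1) retry=(1,1,0,0)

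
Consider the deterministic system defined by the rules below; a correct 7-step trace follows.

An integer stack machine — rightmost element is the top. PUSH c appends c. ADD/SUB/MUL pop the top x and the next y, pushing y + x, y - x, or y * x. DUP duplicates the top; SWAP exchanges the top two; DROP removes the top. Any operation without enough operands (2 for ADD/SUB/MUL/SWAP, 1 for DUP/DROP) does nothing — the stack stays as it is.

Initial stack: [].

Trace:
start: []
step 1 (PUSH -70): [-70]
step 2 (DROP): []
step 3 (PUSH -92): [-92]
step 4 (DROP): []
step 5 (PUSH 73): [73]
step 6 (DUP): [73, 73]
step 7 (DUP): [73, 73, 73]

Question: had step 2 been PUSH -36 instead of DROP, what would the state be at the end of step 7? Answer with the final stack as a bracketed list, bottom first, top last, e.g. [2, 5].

[-70, -36, 73, 73, 73]

(re-executing from step 2 with the substitution; state before step 2: [-70])
step 2 (PUSH -36): [-70, -36]
step 3 (PUSH -92): [-70, -36, -92]
step 4 (DROP): [-70, -36]
step 5 (PUSH 73): [-70, -36, 73]
step 6 (DUP): [-70, -36, 73, 73]
step 7 (DUP): [-70, -36, 73, 73, 73]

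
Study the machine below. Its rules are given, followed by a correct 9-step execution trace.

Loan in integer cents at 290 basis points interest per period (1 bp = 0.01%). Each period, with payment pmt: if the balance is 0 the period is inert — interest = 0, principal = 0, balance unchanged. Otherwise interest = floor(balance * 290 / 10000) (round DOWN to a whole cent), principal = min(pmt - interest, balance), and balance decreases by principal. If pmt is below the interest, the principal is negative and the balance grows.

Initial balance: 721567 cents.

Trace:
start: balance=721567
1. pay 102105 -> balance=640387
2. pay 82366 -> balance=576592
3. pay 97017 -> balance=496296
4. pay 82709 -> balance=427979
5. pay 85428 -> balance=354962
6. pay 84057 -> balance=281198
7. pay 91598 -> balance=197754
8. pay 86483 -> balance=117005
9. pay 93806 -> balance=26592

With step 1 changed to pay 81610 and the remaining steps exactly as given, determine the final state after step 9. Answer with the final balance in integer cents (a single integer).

52353

(re-executing from step 1 with the substitution; state before step 1: balance=721567)
1. pay 81610 -> balance=660882
2. pay 82366 -> balance=597681
3. pay 97017 -> balance=517996
4. pay 82709 -> balance=450308
5. pay 85428 -> balance=377938
6. pay 84057 -> balance=304841
7. pay 91598 -> balance=222083
8. pay 86483 -> balance=142040
9. pay 93806 -> balance=52353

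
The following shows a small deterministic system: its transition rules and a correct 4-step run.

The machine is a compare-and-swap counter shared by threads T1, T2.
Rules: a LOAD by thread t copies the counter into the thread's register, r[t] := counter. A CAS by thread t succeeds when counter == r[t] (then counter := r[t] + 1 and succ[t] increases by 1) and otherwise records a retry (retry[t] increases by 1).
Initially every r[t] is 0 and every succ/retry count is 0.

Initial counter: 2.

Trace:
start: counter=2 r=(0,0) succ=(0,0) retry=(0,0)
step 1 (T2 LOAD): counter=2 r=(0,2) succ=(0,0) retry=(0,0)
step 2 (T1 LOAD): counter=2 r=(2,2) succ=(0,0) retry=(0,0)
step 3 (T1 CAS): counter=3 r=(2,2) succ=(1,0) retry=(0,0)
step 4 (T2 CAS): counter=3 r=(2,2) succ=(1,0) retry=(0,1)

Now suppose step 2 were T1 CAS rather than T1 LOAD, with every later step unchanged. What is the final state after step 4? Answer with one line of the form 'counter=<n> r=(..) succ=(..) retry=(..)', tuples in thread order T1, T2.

(re-executing from step 2 with the substitution; state before step 2: counter=2 r=(0,2) succ=(0,0) retry=(0,0))
step 2 (T1 CAS): counter=2 r=(0,2) succ=(0,0) retry=(1,0)
step 3 (T1 CAS): counter=2 r=(0,2) succ=(0,0) retry=(2,0)
step 4 (T2 CAS): counter=3 r=(0,2) succ=(0,1) retry=(2,0)

counter=3 r=(0,2) succ=(0,1) retry=(2,0)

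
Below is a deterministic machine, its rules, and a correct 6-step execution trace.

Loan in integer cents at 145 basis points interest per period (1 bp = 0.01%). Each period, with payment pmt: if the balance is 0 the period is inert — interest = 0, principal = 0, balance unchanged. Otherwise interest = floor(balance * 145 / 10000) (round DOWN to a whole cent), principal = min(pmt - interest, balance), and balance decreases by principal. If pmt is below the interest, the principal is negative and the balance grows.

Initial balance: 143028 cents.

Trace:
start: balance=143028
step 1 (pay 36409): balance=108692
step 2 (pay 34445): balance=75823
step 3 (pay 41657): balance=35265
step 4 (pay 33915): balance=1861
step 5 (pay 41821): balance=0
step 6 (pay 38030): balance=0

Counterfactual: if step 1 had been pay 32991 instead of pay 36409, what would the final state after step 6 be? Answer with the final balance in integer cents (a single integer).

(re-executing from step 1 with the substitution; state before step 1: balance=143028)
step 1 (pay 32991): balance=112110
step 2 (pay 34445): balance=79290
step 3 (pay 41657): balance=38782
step 4 (pay 33915): balance=5429
step 5 (pay 41821): balance=0
step 6 (pay 38030): balance=0

0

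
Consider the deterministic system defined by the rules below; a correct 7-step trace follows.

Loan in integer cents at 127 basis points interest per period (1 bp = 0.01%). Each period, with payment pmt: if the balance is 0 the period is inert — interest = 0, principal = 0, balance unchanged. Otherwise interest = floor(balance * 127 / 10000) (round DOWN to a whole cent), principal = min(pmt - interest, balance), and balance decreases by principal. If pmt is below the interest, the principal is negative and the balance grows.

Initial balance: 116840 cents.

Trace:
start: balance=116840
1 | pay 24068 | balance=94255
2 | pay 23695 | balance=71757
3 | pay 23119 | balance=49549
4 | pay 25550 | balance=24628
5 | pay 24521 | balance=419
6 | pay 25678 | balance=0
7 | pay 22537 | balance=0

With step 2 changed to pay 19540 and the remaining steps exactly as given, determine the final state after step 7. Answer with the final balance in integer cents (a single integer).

(re-executing from step 2 with the substitution; state before step 2: balance=94255)
2 | pay 19540 | balance=75912
3 | pay 23119 | balance=53757
4 | pay 25550 | balance=28889
5 | pay 24521 | balance=4734
6 | pay 25678 | balance=0
7 | pay 22537 | balance=0

0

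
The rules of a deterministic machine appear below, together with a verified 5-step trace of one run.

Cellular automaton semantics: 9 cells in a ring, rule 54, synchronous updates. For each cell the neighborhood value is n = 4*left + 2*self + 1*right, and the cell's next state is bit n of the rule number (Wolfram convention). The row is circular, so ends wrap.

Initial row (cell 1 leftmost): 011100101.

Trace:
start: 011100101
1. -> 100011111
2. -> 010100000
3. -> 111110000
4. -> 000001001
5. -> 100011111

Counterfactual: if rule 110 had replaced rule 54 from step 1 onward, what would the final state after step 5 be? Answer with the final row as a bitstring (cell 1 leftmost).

(re-executing steps 1..5 under rule 110; state before step 1: 011100101)
1. -> 110101111
2. -> 011111000
3. -> 110001000
4. -> 110011001
5. -> 010111011

010111011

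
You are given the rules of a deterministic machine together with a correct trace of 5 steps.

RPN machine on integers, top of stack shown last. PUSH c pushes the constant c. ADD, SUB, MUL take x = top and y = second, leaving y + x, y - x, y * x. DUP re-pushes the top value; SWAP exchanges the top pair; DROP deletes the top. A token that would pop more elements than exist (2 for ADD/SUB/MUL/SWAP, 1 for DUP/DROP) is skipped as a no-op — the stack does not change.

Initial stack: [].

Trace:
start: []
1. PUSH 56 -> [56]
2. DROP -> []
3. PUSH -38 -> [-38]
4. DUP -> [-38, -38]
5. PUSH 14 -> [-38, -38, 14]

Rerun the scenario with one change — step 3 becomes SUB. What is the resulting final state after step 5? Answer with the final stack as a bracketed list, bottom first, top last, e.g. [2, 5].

(re-executing from step 3 with the substitution; state before step 3: [])
3. SUB -> []
4. DUP -> []
5. PUSH 14 -> [14]

[14]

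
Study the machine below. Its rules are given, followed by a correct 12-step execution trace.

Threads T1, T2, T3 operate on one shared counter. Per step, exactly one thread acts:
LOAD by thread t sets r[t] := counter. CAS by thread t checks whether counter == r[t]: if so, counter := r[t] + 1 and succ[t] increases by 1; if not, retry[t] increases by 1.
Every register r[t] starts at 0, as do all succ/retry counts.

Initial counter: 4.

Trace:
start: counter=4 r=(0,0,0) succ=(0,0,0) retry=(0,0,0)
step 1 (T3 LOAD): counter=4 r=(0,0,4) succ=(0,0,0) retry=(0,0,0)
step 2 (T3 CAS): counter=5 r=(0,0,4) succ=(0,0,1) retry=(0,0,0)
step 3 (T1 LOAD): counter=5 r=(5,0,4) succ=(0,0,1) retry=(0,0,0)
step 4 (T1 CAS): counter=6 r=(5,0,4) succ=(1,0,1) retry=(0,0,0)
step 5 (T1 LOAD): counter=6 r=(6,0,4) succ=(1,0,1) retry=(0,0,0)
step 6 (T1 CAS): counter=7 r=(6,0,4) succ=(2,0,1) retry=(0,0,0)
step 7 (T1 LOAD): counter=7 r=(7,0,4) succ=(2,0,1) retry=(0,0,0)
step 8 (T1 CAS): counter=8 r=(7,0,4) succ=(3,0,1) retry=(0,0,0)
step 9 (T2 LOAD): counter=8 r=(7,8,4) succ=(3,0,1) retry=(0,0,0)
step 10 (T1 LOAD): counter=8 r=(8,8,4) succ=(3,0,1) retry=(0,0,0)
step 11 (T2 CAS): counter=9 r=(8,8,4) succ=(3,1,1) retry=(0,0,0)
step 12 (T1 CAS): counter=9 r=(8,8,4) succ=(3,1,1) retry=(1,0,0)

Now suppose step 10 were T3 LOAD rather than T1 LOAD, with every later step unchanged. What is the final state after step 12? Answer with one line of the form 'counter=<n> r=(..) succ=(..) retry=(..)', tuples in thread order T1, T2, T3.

(re-executing from step 10 with the substitution; state before step 10: counter=8 r=(7,8,4) succ=(3,0,1) retry=(0,0,0))
step 10 (T3 LOAD): counter=8 r=(7,8,8) succ=(3,0,1) retry=(0,0,0)
step 11 (T2 CAS): counter=9 r=(7,8,8) succ=(3,1,1) retry=(0,0,0)
step 12 (T1 CAS): counter=9 r=(7,8,8) succ=(3,1,1) retry=(1,0,0)

counter=9 r=(7,8,8) succ=(3,1,1) retry=(1,0,0)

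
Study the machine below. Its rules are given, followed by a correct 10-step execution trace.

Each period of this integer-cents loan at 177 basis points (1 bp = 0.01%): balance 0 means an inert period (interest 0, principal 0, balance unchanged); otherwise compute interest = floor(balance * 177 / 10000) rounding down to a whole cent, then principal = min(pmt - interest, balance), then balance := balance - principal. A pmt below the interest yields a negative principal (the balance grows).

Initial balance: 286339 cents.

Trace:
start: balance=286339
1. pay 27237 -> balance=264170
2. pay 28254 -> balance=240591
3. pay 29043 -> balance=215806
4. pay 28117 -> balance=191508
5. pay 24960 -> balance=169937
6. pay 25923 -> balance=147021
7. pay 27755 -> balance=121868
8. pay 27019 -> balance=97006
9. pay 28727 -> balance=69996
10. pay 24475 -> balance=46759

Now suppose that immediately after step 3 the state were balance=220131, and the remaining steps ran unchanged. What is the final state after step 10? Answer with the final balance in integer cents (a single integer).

51649

state after step 3 := balance=220131
4. pay 28117 -> balance=195910
5. pay 24960 -> balance=174417
6. pay 25923 -> balance=151581
7. pay 27755 -> balance=126508
8. pay 27019 -> balance=101728
9. pay 28727 -> balance=74801
10. pay 24475 -> balance=51649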